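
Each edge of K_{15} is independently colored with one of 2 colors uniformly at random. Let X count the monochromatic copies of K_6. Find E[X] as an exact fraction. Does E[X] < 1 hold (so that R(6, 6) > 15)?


E[X] = C(15, 6) · 2^{1 − 15} = 5005 · 2^{−14} = 5005/16384.
As a reduced fraction: E[X] = 5005/16384 ≈ 0.3054810.
Is E[X] < 1? YES.
Since E[X] < 1, there exists a 2-coloring of K_{15} with no monochromatic K_6; hence R(6, 6) > 15.

E[X] = 5005/16384 ≈ 0.3054810; E[X] < 1, so R(6, 6) > 15.


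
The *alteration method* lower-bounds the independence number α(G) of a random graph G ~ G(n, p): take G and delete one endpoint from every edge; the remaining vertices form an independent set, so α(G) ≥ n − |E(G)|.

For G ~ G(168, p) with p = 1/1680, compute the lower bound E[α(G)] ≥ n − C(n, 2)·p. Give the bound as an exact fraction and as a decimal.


E[|E(G)|] = C(168, 2)·p = 14028 · (1/1680) = 167/20.
E[α(G)] ≥ n − E[|E(G)|] = 168 − 167/20 = 3193/20.
Numerically: ≈ 159.650000.
(This is only a lower bound; the true E[α(G)] may be larger.)

E[α(G)] ≥ 3193/20 ≈ 159.650000.


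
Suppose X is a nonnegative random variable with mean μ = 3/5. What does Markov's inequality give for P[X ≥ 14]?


μ = E[X] = 3/5, a = 14.
Markov: P[X ≥ 14] ≤ μ/a = (3/5)/14 = 3/70.
Numerically: ≈ 0.04286.
(Since a = 14 > μ = 0.60000, the bound 3/70 is < 1 and informative.)

P[X ≥ 14] ≤ 3/70 ≈ 0.04286.


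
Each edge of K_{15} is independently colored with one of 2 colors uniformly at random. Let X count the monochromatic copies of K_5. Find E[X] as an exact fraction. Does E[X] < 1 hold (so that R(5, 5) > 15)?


E[X] = C(15, 5) · 2^{1 − 10} = 3003 · 2^{−9} = 3003/512.
As a reduced fraction: E[X] = 3003/512 ≈ 5.8652.
Is E[X] < 1? NO.
Since E[X] ≥ 1, the first-moment bound is inconclusive at n = 15; it does NOT by itself certify R(5, 5) > 15.

E[X] = 3003/512 ≈ 5.8652; E[X] ≥ 1; first-moment method inconclusive here.


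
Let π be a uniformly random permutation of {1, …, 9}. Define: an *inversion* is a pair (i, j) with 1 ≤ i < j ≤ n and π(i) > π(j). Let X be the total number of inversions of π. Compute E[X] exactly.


Write X = Σ X_I over the C(9, 2) = 36 pairs i < j, with X_I the indicator of one inversion.
There are 36 indicators.
For each fixed pair i < j, the values π(i) and π(j) are two distinct elements of {1, …, 9} in uniformly random order; by symmetry P[π(i) > π(j)] = 1/2.
By linearity: E[X] = 36 · (1/2) = C(9, 2) · (1/2) = 36/2 = 18 ≈ 18.000.

E[X] = 18 = 18.000.


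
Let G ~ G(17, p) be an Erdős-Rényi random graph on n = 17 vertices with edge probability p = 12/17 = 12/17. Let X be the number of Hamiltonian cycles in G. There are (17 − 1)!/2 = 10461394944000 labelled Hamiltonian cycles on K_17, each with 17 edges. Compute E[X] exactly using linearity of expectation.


K_17 has (17 − 1)!/2 = 10461394944000 labelled Hamiltonian cycles.
For each such Hamiltonian cycle H, let X_H = 1 if all 17 edges of H are present in G. Then P[X_H = 1] = p^{17} = (12/17)^{17} = 2218611106740436992/827240261886336764177.
Summing the indicators: E[X] = Σ_H E[X_H] = 10461394944000 · p^{17} = 10461394944000 · 2218611106740436992/827240261886336764177 = 23209767014756651868459368448000/827240261886336764177.
Numerically: E[X] ≈ 2.806e+10.

E[X] = 10461394944000 · (12/17)^{17} = 23209767014756651868459368448000/827240261886336764177 ≈ 2.806e+10.


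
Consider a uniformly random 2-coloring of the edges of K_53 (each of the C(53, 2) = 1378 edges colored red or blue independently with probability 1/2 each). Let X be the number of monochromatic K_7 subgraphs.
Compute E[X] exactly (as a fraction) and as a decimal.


Let X = Σ_S X_S over the C(53, 7) = 154143080 subsets S of size 7, where X_S = 1 if the K_7 on S is monochromatic.
For a fixed S, the K_7 on S has C(7, 2) = 21 edges. P[all 21 edges red] = (1/2)^21, and likewise for blue, so P[monochromatic] = 2·(1/2)^21 = 2^{1 − 21} = 1/1048576.
Summing: E[X] = C(53, 7) · 2^{1 − 21} = 154143080 · 1/1048576 = 19267885/131072.
Numerically: E[X] ≈ 147.002.

E[X] = C(53,7)·2^(1−C(7,2)) = 19267885/131072 ≈ 147.002.


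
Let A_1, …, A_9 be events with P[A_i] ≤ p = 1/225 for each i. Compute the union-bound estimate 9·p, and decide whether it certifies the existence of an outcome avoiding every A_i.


Union bound: P[∪_{i=1}^{9} A_i] ≤ Σ_i P[A_i] ≤ 9·p = 9·(1/225) = 1/25.
Numerically: 1/25 ≈ 0.04000.
Is 1/25 < 1? YES.
Since P[∪ A_i] ≤ 1/25 < 1, the complement has P[∩ A_i^c] ≥ 1 − 1/25 = 24/25 > 0, so some outcome avoids every A_i.

9·p = 1/25 ≈ 0.04000; existence CERTIFIED by the union bound.


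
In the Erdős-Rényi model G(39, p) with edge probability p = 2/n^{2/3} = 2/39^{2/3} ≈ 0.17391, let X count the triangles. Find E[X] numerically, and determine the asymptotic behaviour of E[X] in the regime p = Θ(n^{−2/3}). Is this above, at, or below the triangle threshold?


Number of potential triangles: C(39, 3) = 9139.
Each occurs with probability p³ ≈ (0.17391)³ ≈ 5.2596976e-03.
By linearity: E[X] = C(39, 3)·p³ ≈ 9139 · 5.2596976e-03 ≈ 48.06838.
Since α = 2/3 < 1, p = c/n^{2/3} ≫ 1/n is above the triangle threshold p ~ 1/n. Asymptotically E[X] ~ (c³/6)·n^{3(1−α)} = (2³/6)·n^{1} → ∞; triangles are abundant w.h.p.

E[X] ≈ 48.06838; in regime p = Θ(1/n^{2/3}) E[X] diverges (above the triangle threshold p ~ 1/n).


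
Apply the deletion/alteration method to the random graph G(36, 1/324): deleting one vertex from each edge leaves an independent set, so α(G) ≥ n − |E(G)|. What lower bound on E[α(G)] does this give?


E[|E(G)|] = C(36, 2)·p = 630 · (1/324) = 35/18.
E[α(G)] ≥ n − E[|E(G)|] = 36 − 35/18 = 613/18.
Numerically: ≈ 34.055556.
(This is only a lower bound; the true E[α(G)] may be larger.)

E[α(G)] ≥ 613/18 ≈ 34.055556.


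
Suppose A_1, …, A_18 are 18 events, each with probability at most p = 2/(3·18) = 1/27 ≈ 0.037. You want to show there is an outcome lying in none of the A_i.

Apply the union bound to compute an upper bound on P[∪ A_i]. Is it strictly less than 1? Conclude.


Union bound: P[∪_{i=1}^{18} A_i] ≤ Σ_i P[A_i] ≤ 18·p = 18·(1/27) = 2/3.
Numerically: 2/3 ≈ 0.667.
Is 2/3 < 1? YES.
Since P[∪ A_i] ≤ 2/3 < 1, the complement has P[∩ A_i^c] ≥ 1 − 2/3 = 1/3 > 0, so some outcome avoids every A_i.

18·p = 2/3 ≈ 0.667; existence CERTIFIED by the union bound.


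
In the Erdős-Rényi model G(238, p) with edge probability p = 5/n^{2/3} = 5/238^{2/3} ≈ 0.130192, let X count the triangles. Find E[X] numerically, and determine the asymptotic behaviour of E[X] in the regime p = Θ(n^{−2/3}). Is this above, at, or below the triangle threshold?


Number of potential triangles: C(238, 3) = 2218636.
Each occurs with probability p³ ≈ (0.130192)³ ≈ 2.20676506e-03.
By linearity: E[X] = C(238, 3)·p³ ≈ 2218636 · 2.20676506e-03 ≈ 4896.008403.
Since α = 2/3 < 1, p = c/n^{2/3} ≫ 1/n is above the triangle threshold p ~ 1/n. Asymptotically E[X] ~ (c³/6)·n^{3(1−α)} = (5³/6)·n^{1} → ∞; triangles are abundant w.h.p.

E[X] ≈ 4896.008403; in regime p = Θ(1/n^{2/3}) E[X] diverges (above the triangle threshold p ~ 1/n).


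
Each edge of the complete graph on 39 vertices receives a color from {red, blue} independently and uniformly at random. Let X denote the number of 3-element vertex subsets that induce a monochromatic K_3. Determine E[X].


Let X = Σ_S X_S over the C(39, 3) = 9139 subsets S of size 3, where X_S = 1 if the K_3 on S is monochromatic.
For a fixed S, the K_3 on S has C(3, 2) = 3 edges. P[all 3 edges red] = (1/2)^3, and likewise for blue, so P[monochromatic] = 2·(1/2)^3 = 2^{1 − 3} = 1/4.
By linearity of expectation: E[X] = C(39, 3) · 2^{1 − 3} = 9139 · 1/4 = 9139/4.
Numerically: E[X] ≈ 2284.750.

E[X] = C(39,3)·2^(1−C(3,2)) = 9139/4 ≈ 2284.750.


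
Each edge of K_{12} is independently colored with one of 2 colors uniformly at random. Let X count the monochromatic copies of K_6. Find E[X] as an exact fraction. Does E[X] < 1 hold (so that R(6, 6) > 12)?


E[X] = C(12, 6) · 2^{1 − 15} = 924 · 2^{−14} = 924/16384.
As a reduced fraction: E[X] = 231/4096 ≈ 0.056396.
Is E[X] < 1? YES.
Since E[X] < 1, there exists a 2-coloring of K_{12} with no monochromatic K_6; hence R(6, 6) > 12.

E[X] = 231/4096 ≈ 0.056396; E[X] < 1, so R(6, 6) > 12.


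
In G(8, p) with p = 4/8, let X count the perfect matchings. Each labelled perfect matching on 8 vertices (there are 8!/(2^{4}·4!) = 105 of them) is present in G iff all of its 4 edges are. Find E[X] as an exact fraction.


K_8 has 8!/(2^{4}·4!) = 105 labelled perfect matchings.
For each such perfect matching H, let X_H = 1 if all 4 edges of H are present in G. Then P[X_H = 1] = p^{4} = (1/2)^{4} = 1/16.
By linearity: E[X] = Σ_H E[X_H] = 105 · p^{4} = 105 · 1/16 = 105/16.
Numerically: E[X] ≈ 6.562.

E[X] = 105 · (1/2)^{4} = 105/16 ≈ 6.562.


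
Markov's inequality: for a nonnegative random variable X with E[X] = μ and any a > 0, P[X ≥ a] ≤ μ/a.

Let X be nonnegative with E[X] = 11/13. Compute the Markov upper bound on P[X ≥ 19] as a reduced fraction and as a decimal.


μ = E[X] = 11/13, a = 19.
Markov: P[X ≥ 19] ≤ μ/a = (11/13)/19 = 11/247.
Numerically: ≈ 0.04453.
(Since a = 19 > μ = 0.84615, the bound 11/247 is < 1 and informative.)

P[X ≥ 19] ≤ 11/247 ≈ 0.04453.


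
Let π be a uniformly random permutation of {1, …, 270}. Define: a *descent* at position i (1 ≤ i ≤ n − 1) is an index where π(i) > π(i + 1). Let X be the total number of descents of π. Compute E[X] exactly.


Write X = Σ X_I over i = 1, …, 269, with X_I the indicator of one descent.
There are 269 indicators.
For each fixed i, the pair (π(i), π(i+1)) is a uniformly random ordered pair of distinct values from {1, …, 270}; by symmetry P[π(i) > π(i+1)] = 1/2.
By linearity: E[X] = 269 · (1/2) = (270 − 1) · (1/2) = 269/2 ≈ 134.500.

E[X] = 269/2 = 134.500.


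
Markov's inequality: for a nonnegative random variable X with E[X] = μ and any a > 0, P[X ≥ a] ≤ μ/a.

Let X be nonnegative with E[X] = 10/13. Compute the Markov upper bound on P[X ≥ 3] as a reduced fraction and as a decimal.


μ = E[X] = 10/13, a = 3.
Markov: P[X ≥ 3] ≤ μ/a = (10/13)/3 = 10/39.
Numerically: ≈ 0.25641.
(Since a = 3 > μ = 0.76923, the bound 10/39 is < 1 and informative.)

P[X ≥ 3] ≤ 10/39 ≈ 0.25641.


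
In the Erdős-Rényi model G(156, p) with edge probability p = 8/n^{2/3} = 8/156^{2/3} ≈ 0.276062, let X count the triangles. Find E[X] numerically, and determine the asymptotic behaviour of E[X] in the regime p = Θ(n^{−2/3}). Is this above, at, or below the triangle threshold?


Number of potential triangles: C(156, 3) = 620620.
Each occurs with probability p³ ≈ (0.276062)³ ≈ 2.10387903e-02.
By linearity: E[X] = C(156, 3)·p³ ≈ 620620 · 2.10387903e-02 ≈ 13057.094017.
Since α = 2/3 < 1, p = c/n^{2/3} ≫ 1/n is above the triangle threshold p ~ 1/n. Asymptotically E[X] ~ (c³/6)·n^{3(1−α)} = (8³/6)·n^{1} → ∞; triangles are abundant w.h.p.

E[X] ≈ 13057.094017; in regime p = Θ(1/n^{2/3}) E[X] diverges (above the triangle threshold p ~ 1/n).


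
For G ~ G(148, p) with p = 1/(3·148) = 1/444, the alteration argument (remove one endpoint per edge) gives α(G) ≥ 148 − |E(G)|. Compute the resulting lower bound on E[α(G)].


E[|E(G)|] = C(148, 2)·p = 10878 · (1/444) = 49/2.
E[α(G)] ≥ n − E[|E(G)|] = 148 − 49/2 = 247/2.
Numerically: ≈ 123.500.
(This is only a lower bound; the true E[α(G)] may be larger.)

E[α(G)] ≥ 247/2 ≈ 123.500.


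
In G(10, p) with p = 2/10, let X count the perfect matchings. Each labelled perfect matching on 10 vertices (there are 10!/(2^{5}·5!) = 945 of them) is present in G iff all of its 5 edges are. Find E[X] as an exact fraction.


K_10 has 10!/(2^{5}·5!) = 945 labelled perfect matchings.
For each such perfect matching H, let X_H = 1 if all 5 edges of H are present in G. Then P[X_H = 1] = p^{5} = (1/5)^{5} = 1/3125.
By linearity: E[X] = Σ_H E[X_H] = 945 · p^{5} = 945 · 1/3125 = 189/625.
Numerically: E[X] ≈ 0.3024.

E[X] = 945 · (1/5)^{5} = 189/625 ≈ 0.3024.


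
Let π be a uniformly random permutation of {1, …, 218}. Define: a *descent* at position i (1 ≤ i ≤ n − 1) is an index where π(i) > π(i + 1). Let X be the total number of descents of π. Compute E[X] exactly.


Write X = Σ X_I over i = 1, …, 217, with X_I the indicator of one descent.
There are 217 indicators.
For each fixed i, the pair (π(i), π(i+1)) is a uniformly random ordered pair of distinct values from {1, …, 218}; by symmetry P[π(i) > π(i+1)] = 1/2.
By linearity: E[X] = 217 · (1/2) = (218 − 1) · (1/2) = 217/2 ≈ 108.5000.

E[X] = 217/2 = 108.5000.


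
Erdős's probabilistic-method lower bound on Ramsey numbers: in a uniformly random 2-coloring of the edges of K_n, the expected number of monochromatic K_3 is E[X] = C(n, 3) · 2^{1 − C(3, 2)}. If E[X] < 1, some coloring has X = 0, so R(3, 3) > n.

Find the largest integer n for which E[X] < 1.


We need C(n, 3) · 2^{1 − 3} < 1, i.e. C(n, 3) < 2^{3 − 1} = 4.
Check values of n near the boundary:
  n = 3: C(3, 3) = 1; 1 < 4? YES
  n = 4: C(4, 3) = 4; 4 < 4? NO
  n = 5: C(5, 3) = 10; 10 < 4? NO
  n = 6: C(6, 3) = 20; 20 < 4? NO
The largest n with C(n, 3) < 4 is n = 3 (where E[X] = 1/4 ≈ 0.25000). Hence R(3, 3) > 3, i.e. R(3, 3) ≥ 4.

Largest n = 3; hence R(3, 3) > 3.


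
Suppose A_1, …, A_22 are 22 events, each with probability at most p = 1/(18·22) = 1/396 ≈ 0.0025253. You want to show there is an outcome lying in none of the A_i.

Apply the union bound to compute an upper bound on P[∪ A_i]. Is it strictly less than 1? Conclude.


Union bound: P[∪_{i=1}^{22} A_i] ≤ Σ_i P[A_i] ≤ 22·p = 22·(1/396) = 1/18.
Numerically: 1/18 ≈ 0.0555556.
Is 1/18 < 1? YES.
Since P[∪ A_i] ≤ 1/18 < 1, the complement has P[∩ A_i^c] ≥ 1 − 1/18 = 17/18 > 0, so some outcome avoids every A_i.

22·p = 1/18 ≈ 0.0555556; existence CERTIFIED by the union bound.


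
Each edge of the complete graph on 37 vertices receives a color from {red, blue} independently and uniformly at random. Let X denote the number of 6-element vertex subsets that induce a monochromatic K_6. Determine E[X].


Let X = Σ_S X_S over the C(37, 6) = 2324784 subsets S of size 6, where X_S = 1 if the K_6 on S is monochromatic.
For a fixed S, the K_6 on S has C(6, 2) = 15 edges. P[all 15 edges red] = (1/2)^15, and likewise for blue, so P[monochromatic] = 2·(1/2)^15 = 2^{1 − 15} = 1/16384.
Summing: E[X] = C(37, 6) · 2^{1 − 15} = 2324784 · 1/16384 = 145299/1024.
Numerically: E[X] ≈ 141.893555.

E[X] = C(37,6)·2^(1−C(6,2)) = 145299/1024 ≈ 141.893555.


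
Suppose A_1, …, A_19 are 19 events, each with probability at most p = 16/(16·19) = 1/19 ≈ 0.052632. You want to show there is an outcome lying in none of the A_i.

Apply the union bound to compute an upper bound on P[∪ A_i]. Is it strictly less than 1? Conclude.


Union bound: P[∪_{i=1}^{19} A_i] ≤ Σ_i P[A_i] ≤ 19·p = 19·(1/19) = 1.
Numerically: 1 ≈ 1.000000.
Is 1 < 1? NO.
Since the bound 1 is ≥ 1, the union bound is uninformative here; it does NOT by itself certify existence.

19·p = 1 ≈ 1.000000; existence NOT certified by the union bound.


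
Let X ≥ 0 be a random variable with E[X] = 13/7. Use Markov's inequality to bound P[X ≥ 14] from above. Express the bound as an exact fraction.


μ = E[X] = 13/7, a = 14.
Markov: P[X ≥ 14] ≤ μ/a = (13/7)/14 = 13/98.
Numerically: ≈ 0.1327.
(Since a = 14 > μ = 1.8571, the bound 13/98 is < 1 and informative.)

P[X ≥ 14] ≤ 13/98 ≈ 0.1327.


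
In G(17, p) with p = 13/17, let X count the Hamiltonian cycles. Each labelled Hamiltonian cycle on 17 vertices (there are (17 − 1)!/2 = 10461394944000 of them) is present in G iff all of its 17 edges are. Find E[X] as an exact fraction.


K_17 has (17 − 1)!/2 = 10461394944000 labelled Hamiltonian cycles.
For each such Hamiltonian cycle H, let X_H = 1 if all 17 edges of H are present in G. Then P[X_H = 1] = p^{17} = (13/17)^{17} = 8650415919381337933/827240261886336764177.
Summing the indicators: E[X] = Σ_H E[X_H] = 10461394944000 · p^{17} = 10461394944000 · 8650415919381337933/827240261886336764177 = 90495417362513040260241610752000/827240261886336764177.
Numerically: E[X] ≈ 1.0939e+11.

E[X] = 10461394944000 · (13/17)^{17} = 90495417362513040260241610752000/827240261886336764177 ≈ 1.0939e+11.


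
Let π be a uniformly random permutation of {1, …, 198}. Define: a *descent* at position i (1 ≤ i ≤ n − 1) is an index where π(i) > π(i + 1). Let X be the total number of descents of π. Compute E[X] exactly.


Write X = Σ X_I over i = 1, …, 197, with X_I the indicator of one descent.
There are 197 indicators.
For each fixed i, the pair (π(i), π(i+1)) is a uniformly random ordered pair of distinct values from {1, …, 198}; by symmetry P[π(i) > π(i+1)] = 1/2.
By linearity: E[X] = 197 · (1/2) = (198 − 1) · (1/2) = 197/2 ≈ 98.50000.

E[X] = 197/2 = 98.50000.


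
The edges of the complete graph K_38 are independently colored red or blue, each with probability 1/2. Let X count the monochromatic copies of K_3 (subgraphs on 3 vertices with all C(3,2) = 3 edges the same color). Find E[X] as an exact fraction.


Let X = Σ_S X_S over the C(38, 3) = 8436 subsets S of size 3, where X_S = 1 if the K_3 on S is monochromatic.
For a fixed S, the K_3 on S has C(3, 2) = 3 edges. P[all 3 edges red] = (1/2)^3, and likewise for blue, so P[monochromatic] = 2·(1/2)^3 = 2^{1 − 3} = 1/4.
By linearity: E[X] = C(38, 3) · 2^{1 − 3} = 8436 · 1/4 = 2109.
Numerically: E[X] ≈ 2109.00000.

E[X] = C(38,3)·2^(1−C(3,2)) = 2109 ≈ 2109.00000.


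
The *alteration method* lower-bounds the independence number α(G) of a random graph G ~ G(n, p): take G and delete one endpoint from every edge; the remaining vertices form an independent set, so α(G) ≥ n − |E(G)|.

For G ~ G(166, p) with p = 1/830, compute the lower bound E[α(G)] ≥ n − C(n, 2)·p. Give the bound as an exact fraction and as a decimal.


E[|E(G)|] = C(166, 2)·p = 13695 · (1/830) = 33/2.
E[α(G)] ≥ n − E[|E(G)|] = 166 − 33/2 = 299/2.
Numerically: ≈ 149.50000.
(This is only a lower bound; the true E[α(G)] may be larger.)

E[α(G)] ≥ 299/2 ≈ 149.50000.


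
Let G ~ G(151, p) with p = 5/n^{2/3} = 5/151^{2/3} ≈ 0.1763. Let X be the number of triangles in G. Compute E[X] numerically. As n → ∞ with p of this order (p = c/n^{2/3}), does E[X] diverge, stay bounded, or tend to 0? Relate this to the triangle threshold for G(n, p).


Number of potential triangles: C(151, 3) = 562475.
Each occurs with probability p³ ≈ (0.1763)³ ≈ 5.482216e-03.
By linearity: E[X] = C(151, 3)·p³ ≈ 562475 · 5.482216e-03 ≈ 3083.6093.
Since α = 2/3 < 1, p = c/n^{2/3} ≫ 1/n is above the triangle threshold p ~ 1/n. Asymptotically E[X] ~ (c³/6)·n^{3(1−α)} = (5³/6)·n^{1} → ∞; triangles are abundant w.h.p.

E[X] ≈ 3083.6093; in regime p = Θ(1/n^{2/3}) E[X] diverges (above the triangle threshold p ~ 1/n).


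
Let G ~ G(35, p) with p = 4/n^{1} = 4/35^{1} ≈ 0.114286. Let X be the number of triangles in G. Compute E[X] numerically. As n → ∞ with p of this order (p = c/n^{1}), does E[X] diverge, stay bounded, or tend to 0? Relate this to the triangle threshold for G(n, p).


Number of potential triangles: C(35, 3) = 6545.
Each occurs with probability p³ ≈ (0.114286)³ ≈ 1.49271137e-03.
By linearity: E[X] = C(35, 3)·p³ ≈ 6545 · 1.49271137e-03 ≈ 9.769796.
Here α = 1, so p = 4/n is exactly at the triangle threshold p ~ 1/n. Asymptotically E[X] → c³/6 = 4³/6 = 32/3 ≈ 10.666667, a bounded constant. In this regime the triangle count is asymptotically Poisson(c³/6).

E[X] ≈ 9.769796; in regime p = Θ(1/n^{1}) E[X] stays bounded (at the triangle threshold p ~ 1/n).


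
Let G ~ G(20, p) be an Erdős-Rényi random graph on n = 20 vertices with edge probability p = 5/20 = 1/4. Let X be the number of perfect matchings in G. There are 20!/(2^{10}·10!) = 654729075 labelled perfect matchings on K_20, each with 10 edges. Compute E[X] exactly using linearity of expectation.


K_20 has 20!/(2^{10}·10!) = 654729075 labelled perfect matchings.
For each such perfect matching H, let X_H = 1 if all 10 edges of H are present in G. Then P[X_H = 1] = p^{10} = (1/4)^{10} = 1/1048576.
By linearity: E[X] = Σ_H E[X_H] = 654729075 · p^{10} = 654729075 · 1/1048576 = 654729075/1048576.
Numerically: E[X] ≈ 624.398.

E[X] = 654729075 · (1/4)^{10} = 654729075/1048576 ≈ 624.398.


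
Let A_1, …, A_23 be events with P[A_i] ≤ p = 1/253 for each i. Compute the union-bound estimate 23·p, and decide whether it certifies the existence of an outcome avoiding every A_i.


Union bound: P[∪_{i=1}^{23} A_i] ≤ Σ_i P[A_i] ≤ 23·p = 23·(1/253) = 1/11.
Numerically: 1/11 ≈ 0.091.
Is 1/11 < 1? YES.
Since P[∪ A_i] ≤ 1/11 < 1, the complement has P[∩ A_i^c] ≥ 1 − 1/11 = 10/11 > 0, so some outcome avoids every A_i.

23·p = 1/11 ≈ 0.091; existence CERTIFIED by the union bound.


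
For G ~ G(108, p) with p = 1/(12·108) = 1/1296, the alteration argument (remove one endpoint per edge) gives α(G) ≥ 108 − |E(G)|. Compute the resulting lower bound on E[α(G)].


E[|E(G)|] = C(108, 2)·p = 5778 · (1/1296) = 107/24.
E[α(G)] ≥ n − E[|E(G)|] = 108 − 107/24 = 2485/24.
Numerically: ≈ 103.542.
(This is only a lower bound; the true E[α(G)] may be larger.)

E[α(G)] ≥ 2485/24 ≈ 103.542.


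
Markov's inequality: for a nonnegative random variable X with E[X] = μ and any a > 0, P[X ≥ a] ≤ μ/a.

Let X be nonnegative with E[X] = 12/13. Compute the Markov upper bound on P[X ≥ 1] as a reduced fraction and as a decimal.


μ = E[X] = 12/13, a = 1.
Markov: P[X ≥ 1] ≤ μ/a = (12/13)/1 = 12/13.
Numerically: ≈ 0.92308.
(Since a = 1 > μ = 0.92308, the bound 12/13 is < 1 and informative.)

P[X ≥ 1] ≤ 12/13 ≈ 0.92308.


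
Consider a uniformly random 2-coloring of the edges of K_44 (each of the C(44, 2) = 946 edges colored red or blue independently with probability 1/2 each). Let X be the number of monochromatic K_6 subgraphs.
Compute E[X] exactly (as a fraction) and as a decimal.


Let X = Σ_S X_S over the C(44, 6) = 7059052 subsets S of size 6, where X_S = 1 if the K_6 on S is monochromatic.
For a fixed S, the K_6 on S has C(6, 2) = 15 edges. P[all 15 edges red] = (1/2)^15, and likewise for blue, so P[monochromatic] = 2·(1/2)^15 = 2^{1 − 15} = 1/16384.
By linearity of expectation: E[X] = C(44, 6) · 2^{1 − 15} = 7059052 · 1/16384 = 1764763/4096.
Numerically: E[X] ≈ 430.850.

E[X] = C(44,6)·2^(1−C(6,2)) = 1764763/4096 ≈ 430.850.


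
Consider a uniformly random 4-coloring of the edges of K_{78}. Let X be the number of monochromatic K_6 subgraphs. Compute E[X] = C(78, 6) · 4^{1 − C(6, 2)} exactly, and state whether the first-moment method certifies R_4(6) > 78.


E[X] = C(78, 6) · 4^{1 − 15} = 256851595 · 4^{−14} = 256851595/268435456.
As a reduced fraction: E[X] = 256851595/268435456 ≈ 0.95685.
Is E[X] < 1? YES.
Since E[X] < 1, there exists a 4-coloring of K_{78} with no monochromatic K_6; hence R_4(6) > 78.

E[X] = 256851595/268435456 ≈ 0.95685; E[X] < 1, so R_4(6) > 78.


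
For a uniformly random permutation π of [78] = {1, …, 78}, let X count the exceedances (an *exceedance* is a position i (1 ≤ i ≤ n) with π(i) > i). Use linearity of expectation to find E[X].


Write X = Σ_{i=1}^{78} X_i, where X_i = 1_{π(i) > i}.
For each fixed i, π(i) is uniform over {1, …, 78} (marginal of a uniform permutation), so P[π(i) > i] = (n − i)/n. Summing: Σ_{i=1}^{78} (n − i)/n = (0 + 1 + … + 77)/78 = 78(78 − 1)/(2·78) = (78 − 1)/2.
Hence E[X] = Σ_{i=1}^{78} (78 − i)/78 = 77/2 ≈ 38.500000.

E[X] = 77/2 = 38.500000.


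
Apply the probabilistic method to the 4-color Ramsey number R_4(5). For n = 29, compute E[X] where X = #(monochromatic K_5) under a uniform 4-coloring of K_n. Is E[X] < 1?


E[X] = C(29, 5) · 4^{1 − 10} = 118755 · 4^{−9} = 118755/262144.
As a reduced fraction: E[X] = 118755/262144 ≈ 0.45301.
Is E[X] < 1? YES.
Since E[X] < 1, there exists a 4-coloring of K_{29} with no monochromatic K_5; hence R_4(5) > 29.

E[X] = 118755/262144 ≈ 0.45301; E[X] < 1, so R_4(5) > 29.


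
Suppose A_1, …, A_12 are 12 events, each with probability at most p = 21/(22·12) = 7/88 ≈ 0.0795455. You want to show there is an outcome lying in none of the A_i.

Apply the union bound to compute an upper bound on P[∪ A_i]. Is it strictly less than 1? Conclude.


Union bound: P[∪_{i=1}^{12} A_i] ≤ Σ_i P[A_i] ≤ 12·p = 12·(7/88) = 21/22.
Numerically: 21/22 ≈ 0.9545455.
Is 21/22 < 1? YES.
Since P[∪ A_i] ≤ 21/22 < 1, the complement has P[∩ A_i^c] ≥ 1 − 21/22 = 1/22 > 0, so some outcome avoids every A_i.

12·p = 21/22 ≈ 0.9545455; existence CERTIFIED by the union bound.


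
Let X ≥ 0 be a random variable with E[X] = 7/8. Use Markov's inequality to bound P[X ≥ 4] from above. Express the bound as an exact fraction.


μ = E[X] = 7/8, a = 4.
Markov: P[X ≥ 4] ≤ μ/a = (7/8)/4 = 7/32.
Numerically: ≈ 0.219.
(Since a = 4 > μ = 0.875, the bound 7/32 is < 1 and informative.)

P[X ≥ 4] ≤ 7/32 ≈ 0.219.


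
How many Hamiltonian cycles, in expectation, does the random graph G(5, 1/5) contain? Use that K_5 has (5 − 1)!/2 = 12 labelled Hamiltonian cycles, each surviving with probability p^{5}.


K_5 has (5 − 1)!/2 = 12 labelled Hamiltonian cycles.
For each such Hamiltonian cycle H, let X_H = 1 if all 5 edges of H are present in G. Then P[X_H = 1] = p^{5} = (1/5)^{5} = 1/3125.
By linearity of expectation: E[X] = Σ_H E[X_H] = 12 · p^{5} = 12 · 1/3125 = 12/3125.
Numerically: E[X] ≈ 0.00384.

E[X] = 12 · (1/5)^{5} = 12/3125 ≈ 0.00384.


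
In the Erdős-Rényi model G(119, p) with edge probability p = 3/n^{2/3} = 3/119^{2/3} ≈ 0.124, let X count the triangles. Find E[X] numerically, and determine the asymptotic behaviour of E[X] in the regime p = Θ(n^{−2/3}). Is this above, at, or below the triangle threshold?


Number of potential triangles: C(119, 3) = 273819.
Each occurs with probability p³ ≈ (0.124)³ ≈ 1.90664501e-03.
By linearity: E[X] = C(119, 3)·p³ ≈ 273819 · 1.90664501e-03 ≈ 522.075630.
Since α = 2/3 < 1, p = c/n^{2/3} ≫ 1/n is above the triangle threshold p ~ 1/n. Asymptotically E[X] ~ (c³/6)·n^{3(1−α)} = (3³/6)·n^{1} → ∞; triangles are abundant w.h.p.

E[X] ≈ 522.075630; in regime p = Θ(1/n^{2/3}) E[X] diverges (above the triangle threshold p ~ 1/n).


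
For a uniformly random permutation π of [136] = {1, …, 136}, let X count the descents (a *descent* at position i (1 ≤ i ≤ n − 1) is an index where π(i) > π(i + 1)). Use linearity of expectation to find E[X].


Write X = Σ X_I over i = 1, …, 135, with X_I the indicator of one descent.
There are 135 indicators.
For each fixed i, the pair (π(i), π(i+1)) is a uniformly random ordered pair of distinct values from {1, …, 136}; by symmetry P[π(i) > π(i+1)] = 1/2.
By linearity: E[X] = 135 · (1/2) = (136 − 1) · (1/2) = 135/2 ≈ 67.5000.

E[X] = 135/2 = 67.5000.


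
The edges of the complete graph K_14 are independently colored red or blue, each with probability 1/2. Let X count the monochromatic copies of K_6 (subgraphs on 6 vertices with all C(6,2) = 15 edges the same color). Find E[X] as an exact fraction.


Let X = Σ_S X_S over the C(14, 6) = 3003 subsets S of size 6, where X_S = 1 if the K_6 on S is monochromatic.
For a fixed S, the K_6 on S has C(6, 2) = 15 edges. P[all 15 edges red] = (1/2)^15, and likewise for blue, so P[monochromatic] = 2·(1/2)^15 = 2^{1 − 15} = 1/16384.
By linearity of expectation: E[X] = C(14, 6) · 2^{1 − 15} = 3003 · 1/16384 = 3003/16384.
Numerically: E[X] ≈ 0.183.

E[X] = C(14,6)·2^(1−C(6,2)) = 3003/16384 ≈ 0.183.


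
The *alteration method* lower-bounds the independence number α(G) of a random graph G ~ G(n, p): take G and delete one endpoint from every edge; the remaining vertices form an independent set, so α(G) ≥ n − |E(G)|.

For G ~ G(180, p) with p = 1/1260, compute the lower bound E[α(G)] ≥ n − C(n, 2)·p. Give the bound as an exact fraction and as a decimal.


E[|E(G)|] = C(180, 2)·p = 16110 · (1/1260) = 179/14.
E[α(G)] ≥ n − E[|E(G)|] = 180 − 179/14 = 2341/14.
Numerically: ≈ 167.214286.
(This is only a lower bound; the true E[α(G)] may be larger.)

E[α(G)] ≥ 2341/14 ≈ 167.214286.


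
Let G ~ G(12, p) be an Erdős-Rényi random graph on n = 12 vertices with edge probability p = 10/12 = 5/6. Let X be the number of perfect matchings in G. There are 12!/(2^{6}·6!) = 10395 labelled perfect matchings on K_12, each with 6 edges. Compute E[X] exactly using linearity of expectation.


K_12 has 12!/(2^{6}·6!) = 10395 labelled perfect matchings.
For each such perfect matching H, let X_H = 1 if all 6 edges of H are present in G. Then P[X_H = 1] = p^{6} = (5/6)^{6} = 15625/46656.
Summing the indicators: E[X] = Σ_H E[X_H] = 10395 · p^{6} = 10395 · 15625/46656 = 6015625/1728.
Numerically: E[X] ≈ 3.48e+03.

E[X] = 10395 · (5/6)^{6} = 6015625/1728 ≈ 3.48e+03.


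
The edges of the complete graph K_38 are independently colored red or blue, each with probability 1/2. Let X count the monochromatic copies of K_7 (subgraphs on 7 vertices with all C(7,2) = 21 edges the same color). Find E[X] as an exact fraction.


Let X = Σ_S X_S over the C(38, 7) = 12620256 subsets S of size 7, where X_S = 1 if the K_7 on S is monochromatic.
For a fixed S, the K_7 on S has C(7, 2) = 21 edges. P[all 21 edges red] = (1/2)^21, and likewise for blue, so P[monochromatic] = 2·(1/2)^21 = 2^{1 − 21} = 1/1048576.
By linearity of expectation: E[X] = C(38, 7) · 2^{1 − 21} = 12620256 · 1/1048576 = 394383/32768.
Numerically: E[X] ≈ 12.036.

E[X] = C(38,7)·2^(1−C(7,2)) = 394383/32768 ≈ 12.036.


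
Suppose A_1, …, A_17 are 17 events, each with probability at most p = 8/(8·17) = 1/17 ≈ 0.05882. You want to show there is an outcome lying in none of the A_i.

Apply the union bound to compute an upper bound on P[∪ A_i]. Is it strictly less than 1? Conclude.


Union bound: P[∪_{i=1}^{17} A_i] ≤ Σ_i P[A_i] ≤ 17·p = 17·(1/17) = 1.
Numerically: 1 ≈ 1.00000.
Is 1 < 1? NO.
Since the bound 1 is ≥ 1, the union bound is uninformative here; it does NOT by itself certify existence.

17·p = 1 ≈ 1.00000; existence NOT certified by the union bound.


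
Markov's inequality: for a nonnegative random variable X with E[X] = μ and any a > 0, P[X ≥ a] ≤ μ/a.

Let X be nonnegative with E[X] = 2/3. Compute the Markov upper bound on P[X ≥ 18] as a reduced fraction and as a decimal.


μ = E[X] = 2/3, a = 18.
Markov: P[X ≥ 18] ≤ μ/a = (2/3)/18 = 1/27.
Numerically: ≈ 0.03704.
(Since a = 18 > μ = 0.66667, the bound 1/27 is < 1 and informative.)

P[X ≥ 18] ≤ 1/27 ≈ 0.03704.


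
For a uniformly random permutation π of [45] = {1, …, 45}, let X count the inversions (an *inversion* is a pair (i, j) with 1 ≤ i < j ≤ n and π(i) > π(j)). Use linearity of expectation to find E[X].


Write X = Σ X_I over the C(45, 2) = 990 pairs i < j, with X_I the indicator of one inversion.
There are 990 indicators.
For each fixed pair i < j, the values π(i) and π(j) are two distinct elements of {1, …, 45} in uniformly random order; by symmetry P[π(i) > π(j)] = 1/2.
By linearity: E[X] = 990 · (1/2) = C(45, 2) · (1/2) = 990/2 = 495 ≈ 495.000000.

E[X] = 495 = 495.000000.


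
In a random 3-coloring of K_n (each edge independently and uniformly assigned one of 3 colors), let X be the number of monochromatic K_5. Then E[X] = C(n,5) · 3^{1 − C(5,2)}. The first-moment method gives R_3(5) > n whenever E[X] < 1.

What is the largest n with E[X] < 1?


We need C(n, 5) · 3^{1 − 10} < 1, i.e. C(n, 5) < 3^{10 − 1} = 19683.
Check values of n near the boundary:
  n = 17: C(17, 5) = 6188; 6188 < 19683? YES
  n = 18: C(18, 5) = 8568; 8568 < 19683? YES
  n = 19: C(19, 5) = 11628; 11628 < 19683? YES
  n = 20: C(20, 5) = 15504; 15504 < 19683? YES
  n = 21: C(21, 5) = 20349; 20349 < 19683? NO
The largest n with C(n, 5) < 19683 is n = 20 (where E[X] = 5168/6561 ≈ 0.78768). Hence R_3(5) > 20, i.e. R_3(5) ≥ 21.

Largest n = 20; hence R_3(5) > 20.


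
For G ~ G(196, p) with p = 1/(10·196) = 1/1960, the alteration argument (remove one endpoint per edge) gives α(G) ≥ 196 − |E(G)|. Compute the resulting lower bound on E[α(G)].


E[|E(G)|] = C(196, 2)·p = 19110 · (1/1960) = 39/4.
E[α(G)] ≥ n − E[|E(G)|] = 196 − 39/4 = 745/4.
Numerically: ≈ 186.2500.
(This is only a lower bound; the true E[α(G)] may be larger.)

E[α(G)] ≥ 745/4 ≈ 186.2500.


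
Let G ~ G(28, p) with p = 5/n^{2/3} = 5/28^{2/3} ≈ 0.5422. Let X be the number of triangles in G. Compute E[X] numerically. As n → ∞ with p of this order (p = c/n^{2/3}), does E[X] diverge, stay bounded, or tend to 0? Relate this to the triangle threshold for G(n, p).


Number of potential triangles: C(28, 3) = 3276.
Each occurs with probability p³ ≈ (0.5422)³ ≈ 1.594388e-01.
By linearity: E[X] = C(28, 3)·p³ ≈ 3276 · 1.594388e-01 ≈ 522.3214.
Since α = 2/3 < 1, p = c/n^{2/3} ≫ 1/n is above the triangle threshold p ~ 1/n. Asymptotically E[X] ~ (c³/6)·n^{3(1−α)} = (5³/6)·n^{1} → ∞; triangles are abundant w.h.p.

E[X] ≈ 522.3214; in regime p = Θ(1/n^{2/3}) E[X] diverges (above the triangle threshold p ~ 1/n).


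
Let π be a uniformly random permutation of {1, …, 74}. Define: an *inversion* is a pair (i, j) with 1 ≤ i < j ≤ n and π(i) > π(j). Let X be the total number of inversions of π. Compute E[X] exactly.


Write X = Σ X_I over the C(74, 2) = 2701 pairs i < j, with X_I the indicator of one inversion.
There are 2701 indicators.
For each fixed pair i < j, the values π(i) and π(j) are two distinct elements of {1, …, 74} in uniformly random order; by symmetry P[π(i) > π(j)] = 1/2.
By linearity: E[X] = 2701 · (1/2) = C(74, 2) · (1/2) = 2701/2 = 2701/2 ≈ 1350.500000.

E[X] = 2701/2 = 1350.500000.


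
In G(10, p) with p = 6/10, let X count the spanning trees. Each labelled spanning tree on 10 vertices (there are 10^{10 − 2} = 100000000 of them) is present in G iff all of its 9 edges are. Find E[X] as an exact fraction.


K_10 has 10^{10 − 2} = 100000000 labelled spanning trees.
For each such spanning tree H, let X_H = 1 if all 9 edges of H are present in G. Then P[X_H = 1] = p^{9} = (3/5)^{9} = 19683/1953125.
By linearity: E[X] = Σ_H E[X_H] = 100000000 · p^{9} = 100000000 · 19683/1953125 = 5038848/5.
Numerically: E[X] ≈ 1.0078e+06.

E[X] = 100000000 · (3/5)^{9} = 5038848/5 ≈ 1.0078e+06.


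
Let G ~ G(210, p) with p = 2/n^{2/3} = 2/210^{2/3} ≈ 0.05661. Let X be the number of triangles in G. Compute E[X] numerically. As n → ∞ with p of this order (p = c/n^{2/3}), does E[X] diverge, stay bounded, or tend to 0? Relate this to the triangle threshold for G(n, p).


Number of potential triangles: C(210, 3) = 1521520.
Each occurs with probability p³ ≈ (0.05661)³ ≈ 1.814059e-04.
By linearity: E[X] = C(210, 3)·p³ ≈ 1521520 · 1.814059e-04 ≈ 276.0127.
Since α = 2/3 < 1, p = c/n^{2/3} ≫ 1/n is above the triangle threshold p ~ 1/n. Asymptotically E[X] ~ (c³/6)·n^{3(1−α)} = (2³/6)·n^{1} → ∞; triangles are abundant w.h.p.

E[X] ≈ 276.0127; in regime p = Θ(1/n^{2/3}) E[X] diverges (above the triangle threshold p ~ 1/n).


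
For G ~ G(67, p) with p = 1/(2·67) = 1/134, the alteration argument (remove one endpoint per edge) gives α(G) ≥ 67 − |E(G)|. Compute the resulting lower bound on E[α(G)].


E[|E(G)|] = C(67, 2)·p = 2211 · (1/134) = 33/2.
E[α(G)] ≥ n − E[|E(G)|] = 67 − 33/2 = 101/2.
Numerically: ≈ 50.50000.
(This is only a lower bound; the true E[α(G)] may be larger.)

E[α(G)] ≥ 101/2 ≈ 50.50000.


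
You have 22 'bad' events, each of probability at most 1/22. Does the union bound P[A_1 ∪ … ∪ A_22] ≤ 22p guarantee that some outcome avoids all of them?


Union bound: P[∪_{i=1}^{22} A_i] ≤ Σ_i P[A_i] ≤ 22·p = 22·(1/22) = 1.
Numerically: 1 ≈ 1.000000.
Is 1 < 1? NO.
Since the bound 1 is ≥ 1, the union bound is uninformative here; it does NOT by itself certify existence.

22·p = 1 ≈ 1.000000; existence NOT certified by the union bound.


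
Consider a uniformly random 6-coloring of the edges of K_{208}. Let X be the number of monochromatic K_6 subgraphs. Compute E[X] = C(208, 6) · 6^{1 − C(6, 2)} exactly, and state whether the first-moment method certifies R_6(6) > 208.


E[X] = C(208, 6) · 6^{1 − 15} = 104579959848 · 6^{−14} = 104579959848/78364164096.
As a reduced fraction: E[X] = 4357498327/3265173504 ≈ 1.335.
Is E[X] < 1? NO.
Since E[X] ≥ 1, the first-moment bound is inconclusive at n = 208; it does NOT by itself certify R_6(6) > 208.

E[X] = 4357498327/3265173504 ≈ 1.335; E[X] ≥ 1; first-moment method inconclusive here.


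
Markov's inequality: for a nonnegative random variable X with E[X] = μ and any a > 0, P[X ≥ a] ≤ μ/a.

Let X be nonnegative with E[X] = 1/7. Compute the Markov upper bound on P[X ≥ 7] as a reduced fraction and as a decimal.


μ = E[X] = 1/7, a = 7.
Markov: P[X ≥ 7] ≤ μ/a = (1/7)/7 = 1/49.
Numerically: ≈ 0.020408.
(Since a = 7 > μ = 0.142857, the bound 1/49 is < 1 and informative.)

P[X ≥ 7] ≤ 1/49 ≈ 0.020408.


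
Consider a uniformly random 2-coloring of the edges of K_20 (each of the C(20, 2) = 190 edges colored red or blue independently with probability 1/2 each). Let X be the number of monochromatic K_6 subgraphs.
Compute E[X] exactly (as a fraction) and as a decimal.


Let X = Σ_S X_S over the C(20, 6) = 38760 subsets S of size 6, where X_S = 1 if the K_6 on S is monochromatic.
For a fixed S, the K_6 on S has C(6, 2) = 15 edges. P[all 15 edges red] = (1/2)^15, and likewise for blue, so P[monochromatic] = 2·(1/2)^15 = 2^{1 − 15} = 1/16384.
Summing: E[X] = C(20, 6) · 2^{1 − 15} = 38760 · 1/16384 = 4845/2048.
Numerically: E[X] ≈ 2.36572.

E[X] = C(20,6)·2^(1−C(6,2)) = 4845/2048 ≈ 2.36572.


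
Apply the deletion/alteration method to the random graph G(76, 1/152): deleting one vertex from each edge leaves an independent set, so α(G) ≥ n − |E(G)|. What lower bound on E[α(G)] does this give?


E[|E(G)|] = C(76, 2)·p = 2850 · (1/152) = 75/4.
E[α(G)] ≥ n − E[|E(G)|] = 76 − 75/4 = 229/4.
Numerically: ≈ 57.25000.
(This is only a lower bound; the true E[α(G)] may be larger.)

E[α(G)] ≥ 229/4 ≈ 57.25000.


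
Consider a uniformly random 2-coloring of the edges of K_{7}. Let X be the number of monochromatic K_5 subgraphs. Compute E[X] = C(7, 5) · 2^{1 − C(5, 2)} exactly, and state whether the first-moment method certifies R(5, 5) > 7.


E[X] = C(7, 5) · 2^{1 − 10} = 21 · 2^{−9} = 21/512.
As a reduced fraction: E[X] = 21/512 ≈ 0.041016.
Is E[X] < 1? YES.
Since E[X] < 1, there exists a 2-coloring of K_{7} with no monochromatic K_5; hence R(5, 5) > 7.

E[X] = 21/512 ≈ 0.041016; E[X] < 1, so R(5, 5) > 7.


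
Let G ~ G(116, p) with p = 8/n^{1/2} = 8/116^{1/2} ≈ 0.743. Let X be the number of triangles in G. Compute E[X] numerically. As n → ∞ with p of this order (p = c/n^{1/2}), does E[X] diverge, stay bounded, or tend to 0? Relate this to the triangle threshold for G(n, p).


Number of potential triangles: C(116, 3) = 253460.
Each occurs with probability p³ ≈ (0.743)³ ≈ 4.09810e-01.
By linearity: E[X] = C(116, 3)·p³ ≈ 253460 · 4.09810e-01 ≈ 103870.544.
Since α = 1/2 < 1, p = c/n^{1/2} ≫ 1/n is above the triangle threshold p ~ 1/n. Asymptotically E[X] ~ (c³/6)·n^{3(1−α)} = (8³/6)·n^{1.5} → ∞; triangles are abundant w.h.p.

E[X] ≈ 103870.544; in regime p = Θ(1/n^{1/2}) E[X] diverges (above the triangle threshold p ~ 1/n).


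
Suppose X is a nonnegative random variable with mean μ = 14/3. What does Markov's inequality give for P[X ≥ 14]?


μ = E[X] = 14/3, a = 14.
Markov: P[X ≥ 14] ≤ μ/a = (14/3)/14 = 1/3.
Numerically: ≈ 0.3333.
(Since a = 14 > μ = 4.6667, the bound 1/3 is < 1 and informative.)

P[X ≥ 14] ≤ 1/3 ≈ 0.3333.
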